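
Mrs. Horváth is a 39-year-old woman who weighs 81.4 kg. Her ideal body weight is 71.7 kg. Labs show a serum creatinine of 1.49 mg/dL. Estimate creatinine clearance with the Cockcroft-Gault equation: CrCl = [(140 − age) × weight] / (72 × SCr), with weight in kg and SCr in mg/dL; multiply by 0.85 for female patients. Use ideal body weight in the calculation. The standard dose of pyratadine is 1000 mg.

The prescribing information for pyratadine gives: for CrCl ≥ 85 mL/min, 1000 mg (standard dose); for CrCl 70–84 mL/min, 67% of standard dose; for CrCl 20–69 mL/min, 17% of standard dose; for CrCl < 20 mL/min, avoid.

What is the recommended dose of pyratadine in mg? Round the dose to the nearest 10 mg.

CrCl = (140 − 39) × 71.7 / (72 × 1.49) × 0.85 = 7241.7 / 107.28 × 0.85 ≈ 57.4 mL/min
CrCl ≈ 57 mL/min → bracket 20–69 mL/min.
17% of 1000 mg = 170 mg

170 mg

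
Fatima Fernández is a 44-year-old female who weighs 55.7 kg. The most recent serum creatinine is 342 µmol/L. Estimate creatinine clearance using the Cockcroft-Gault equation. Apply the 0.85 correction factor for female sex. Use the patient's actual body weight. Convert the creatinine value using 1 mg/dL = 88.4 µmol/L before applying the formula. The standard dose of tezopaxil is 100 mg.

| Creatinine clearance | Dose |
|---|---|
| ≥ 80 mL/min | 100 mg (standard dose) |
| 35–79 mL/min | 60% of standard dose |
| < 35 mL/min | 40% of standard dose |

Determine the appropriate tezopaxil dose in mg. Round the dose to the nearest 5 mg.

40 mg

SCr = 342 / 88.4 = 3.869 mg/dL
CrCl = (140 − 44) × 55.7 / (72 × 3.869) × 0.85 = 5347.2 / 278.57 × 0.85 ≈ 16.3 mL/min
CrCl ≈ 16 mL/min → bracket < 35 mL/min.
40% of 100 mg = 40 mg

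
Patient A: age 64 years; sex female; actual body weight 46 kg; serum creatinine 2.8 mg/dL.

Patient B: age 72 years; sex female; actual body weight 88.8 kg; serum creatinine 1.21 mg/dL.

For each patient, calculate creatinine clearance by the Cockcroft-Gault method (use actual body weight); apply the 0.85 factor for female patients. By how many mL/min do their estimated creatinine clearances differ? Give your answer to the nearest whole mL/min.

44 mL/min

Patient A: CrCl = (140 − 64) × 46 / (72 × 2.8) × 0.85 = 3496.0 / 201.60 × 0.85 ≈ 14.7 mL/min
Patient B: CrCl = (140 − 72) × 88.8 / (72 × 1.21) × 0.85 = 6038.4 / 87.12 × 0.85 ≈ 58.9 mL/min
|14.7 − 58.9| = 44.2 mL/min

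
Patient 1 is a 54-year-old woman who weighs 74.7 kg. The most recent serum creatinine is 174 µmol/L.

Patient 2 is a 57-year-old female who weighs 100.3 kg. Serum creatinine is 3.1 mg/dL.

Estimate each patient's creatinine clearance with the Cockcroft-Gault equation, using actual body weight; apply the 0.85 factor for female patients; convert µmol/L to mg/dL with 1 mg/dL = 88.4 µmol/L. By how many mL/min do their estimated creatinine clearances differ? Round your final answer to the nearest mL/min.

Patient 1: SCr = 174 / 88.4 = 1.968 mg/dL
Patient 1: CrCl = (140 − 54) × 74.7 / (72 × 1.968) × 0.85 = 6424.2 / 141.70 × 0.85 ≈ 38.5 mL/min
Patient 2: CrCl = (140 − 57) × 100.3 / (72 × 3.1) × 0.85 = 8324.9 / 223.20 × 0.85 ≈ 31.7 mL/min
|38.5 − 31.7| = 6.8 mL/min

7 mL/min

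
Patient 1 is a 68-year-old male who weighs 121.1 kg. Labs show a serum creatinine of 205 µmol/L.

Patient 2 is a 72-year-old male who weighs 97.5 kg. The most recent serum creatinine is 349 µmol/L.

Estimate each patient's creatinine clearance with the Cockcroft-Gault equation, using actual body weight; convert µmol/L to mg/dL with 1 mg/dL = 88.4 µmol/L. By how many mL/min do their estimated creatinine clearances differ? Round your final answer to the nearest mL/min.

29 mL/min

Patient 1: SCr = 205 / 88.4 = 2.319 mg/dL
Patient 1: CrCl = (140 − 68) × 121.1 / (72 × 2.319) = 8719.2 / 166.97 ≈ 52.2 mL/min
Patient 2: SCr = 349 / 88.4 = 3.948 mg/dL
Patient 2: CrCl = (140 − 72) × 97.5 / (72 × 3.948) = 6630.0 / 284.26 ≈ 23.3 mL/min
|52.2 − 23.3| = 28.9 mL/min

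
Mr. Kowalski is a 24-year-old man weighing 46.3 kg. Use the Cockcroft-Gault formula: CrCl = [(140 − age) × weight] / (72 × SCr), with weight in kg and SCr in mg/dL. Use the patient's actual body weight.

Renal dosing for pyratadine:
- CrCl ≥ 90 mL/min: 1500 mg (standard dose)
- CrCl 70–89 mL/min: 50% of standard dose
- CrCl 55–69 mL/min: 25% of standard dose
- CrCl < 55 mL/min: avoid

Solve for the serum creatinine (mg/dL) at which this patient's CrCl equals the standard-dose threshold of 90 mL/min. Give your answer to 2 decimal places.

0.83 mg/dL

Standard dose requires CrCl ≥ 90 mL/min.
Set (140 − 24) × 46.3 / (72 × SCr) = 90
SCr = (140 − 24) × 46.3 / (72 × 90) = 0.829 mg/dL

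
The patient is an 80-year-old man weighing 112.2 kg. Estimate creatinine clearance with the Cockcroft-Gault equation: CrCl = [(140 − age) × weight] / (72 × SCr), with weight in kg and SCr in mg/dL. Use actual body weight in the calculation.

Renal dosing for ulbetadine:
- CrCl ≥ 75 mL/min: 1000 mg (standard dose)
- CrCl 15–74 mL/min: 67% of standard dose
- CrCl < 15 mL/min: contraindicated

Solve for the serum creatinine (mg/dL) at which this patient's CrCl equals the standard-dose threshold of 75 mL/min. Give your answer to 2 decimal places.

Standard dose requires CrCl ≥ 75 mL/min.
Set (140 − 80) × 112.2 / (72 × SCr) = 75
SCr = (140 − 80) × 112.2 / (72 × 75) = 1.247 mg/dL

1.25 mg/dL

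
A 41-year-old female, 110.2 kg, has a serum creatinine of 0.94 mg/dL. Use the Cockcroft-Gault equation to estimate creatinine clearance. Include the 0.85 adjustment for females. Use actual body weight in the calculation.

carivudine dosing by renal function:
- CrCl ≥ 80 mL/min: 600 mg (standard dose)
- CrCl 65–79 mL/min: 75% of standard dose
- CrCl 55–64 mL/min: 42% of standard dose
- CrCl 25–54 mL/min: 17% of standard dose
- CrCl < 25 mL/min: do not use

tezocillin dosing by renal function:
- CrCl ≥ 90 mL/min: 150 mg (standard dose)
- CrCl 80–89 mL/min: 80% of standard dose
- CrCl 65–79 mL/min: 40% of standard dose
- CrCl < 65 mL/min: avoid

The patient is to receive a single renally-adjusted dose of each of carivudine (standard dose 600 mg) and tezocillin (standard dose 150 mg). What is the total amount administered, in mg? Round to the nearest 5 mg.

750 mg

CrCl = (140 − 41) × 110.2 / (72 × 0.94) × 0.85 = 10909.8 / 67.68 × 0.85 ≈ 137.0 mL/min
CrCl ≈ 137 mL/min.
carivudine: ≥ 80 mL/min → 100% of 600 mg = 600 mg.
tezocillin: ≥ 90 mL/min → 100% of 150 mg = 150 mg.
Total = 600 + 150 = 750 mg.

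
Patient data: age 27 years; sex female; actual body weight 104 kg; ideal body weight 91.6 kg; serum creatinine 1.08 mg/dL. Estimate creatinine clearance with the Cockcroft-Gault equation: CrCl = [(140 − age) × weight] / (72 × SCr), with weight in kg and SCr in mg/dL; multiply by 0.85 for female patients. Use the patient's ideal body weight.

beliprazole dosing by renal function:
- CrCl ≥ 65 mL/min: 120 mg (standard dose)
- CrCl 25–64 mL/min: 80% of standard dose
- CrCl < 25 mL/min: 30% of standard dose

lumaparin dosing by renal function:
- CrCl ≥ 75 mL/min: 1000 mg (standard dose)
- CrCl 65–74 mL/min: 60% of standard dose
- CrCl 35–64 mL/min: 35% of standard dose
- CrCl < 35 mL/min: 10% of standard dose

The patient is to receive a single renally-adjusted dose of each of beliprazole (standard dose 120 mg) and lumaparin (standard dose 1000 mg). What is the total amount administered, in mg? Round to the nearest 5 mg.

CrCl = (140 − 27) × 91.6 / (72 × 1.08) × 0.85 = 10350.8 / 77.76 × 0.85 ≈ 113.1 mL/min
CrCl ≈ 113 mL/min.
beliprazole: ≥ 65 mL/min → 100% of 120 mg = 120 mg.
lumaparin: ≥ 75 mL/min → 100% of 1000 mg = 1000 mg.
Total = 120 + 1000 = 1120 mg.

1120 mg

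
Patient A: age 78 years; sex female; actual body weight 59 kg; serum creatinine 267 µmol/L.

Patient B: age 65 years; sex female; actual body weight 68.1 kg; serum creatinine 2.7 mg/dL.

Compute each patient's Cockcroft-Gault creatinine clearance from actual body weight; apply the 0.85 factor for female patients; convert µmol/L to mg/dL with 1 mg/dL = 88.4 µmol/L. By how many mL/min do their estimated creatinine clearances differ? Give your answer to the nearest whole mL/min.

8 mL/min

Patient A: SCr = 267 / 88.4 = 3.02 mg/dL
Patient A: CrCl = (140 − 78) × 59 / (72 × 3.02) × 0.85 = 3658.0 / 217.44 × 0.85 ≈ 14.3 mL/min
Patient B: CrCl = (140 − 65) × 68.1 / (72 × 2.7) × 0.85 = 5107.5 / 194.40 × 0.85 ≈ 22.3 mL/min
|14.3 − 22.3| = 8.0 mL/min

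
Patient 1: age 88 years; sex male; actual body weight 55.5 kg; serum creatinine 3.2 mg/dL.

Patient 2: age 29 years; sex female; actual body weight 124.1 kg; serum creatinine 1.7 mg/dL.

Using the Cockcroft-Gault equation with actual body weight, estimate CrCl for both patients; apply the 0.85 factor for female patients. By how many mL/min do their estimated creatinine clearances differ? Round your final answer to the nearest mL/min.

83 mL/min

Patient 1: CrCl = (140 − 88) × 55.5 / (72 × 3.2) = 2886.0 / 230.40 ≈ 12.5 mL/min
Patient 2: CrCl = (140 − 29) × 124.1 / (72 × 1.7) × 0.85 = 13775.1 / 122.40 × 0.85 ≈ 95.7 mL/min
|12.5 − 95.7| = 83.2 mL/min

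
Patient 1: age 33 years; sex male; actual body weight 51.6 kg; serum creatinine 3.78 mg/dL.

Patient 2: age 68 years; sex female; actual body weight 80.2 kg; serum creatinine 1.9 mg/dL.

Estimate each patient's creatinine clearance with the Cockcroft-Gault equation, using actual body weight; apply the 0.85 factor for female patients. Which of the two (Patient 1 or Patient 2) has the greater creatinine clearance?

Patient 1: CrCl = (140 − 33) × 51.6 / (72 × 3.78) = 5521.2 / 272.16 ≈ 20.3 mL/min
Patient 2: CrCl = (140 − 68) × 80.2 / (72 × 1.9) × 0.85 = 5774.4 / 136.80 × 0.85 ≈ 35.9 mL/min
20.3 vs 35.9 mL/min → Patient 2 is higher.

Patient 2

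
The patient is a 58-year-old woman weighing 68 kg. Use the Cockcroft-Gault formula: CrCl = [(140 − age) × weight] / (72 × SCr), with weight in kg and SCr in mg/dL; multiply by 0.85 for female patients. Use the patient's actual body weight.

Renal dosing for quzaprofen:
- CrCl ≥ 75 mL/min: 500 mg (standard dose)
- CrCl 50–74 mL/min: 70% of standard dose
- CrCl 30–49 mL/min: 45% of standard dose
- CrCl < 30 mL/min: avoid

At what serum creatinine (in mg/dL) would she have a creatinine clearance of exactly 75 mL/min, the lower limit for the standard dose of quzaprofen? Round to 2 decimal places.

Standard dose requires CrCl ≥ 75 mL/min.
Set (140 − 58) × 68 × 0.85 / (72 × SCr) = 75
SCr = (140 − 58) × 68 × 0.85 / (72 × 75) = 0.878 mg/dL

0.88 mg/dL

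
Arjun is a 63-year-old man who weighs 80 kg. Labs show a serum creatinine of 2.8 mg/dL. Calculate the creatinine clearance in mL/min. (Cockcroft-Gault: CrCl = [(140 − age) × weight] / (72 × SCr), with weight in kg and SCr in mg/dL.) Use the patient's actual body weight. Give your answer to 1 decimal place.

30.6 mL/min

CrCl = (140 − 63) × 80 / (72 × 2.8) = 6160.0 / 201.60 ≈ 30.6 mL/min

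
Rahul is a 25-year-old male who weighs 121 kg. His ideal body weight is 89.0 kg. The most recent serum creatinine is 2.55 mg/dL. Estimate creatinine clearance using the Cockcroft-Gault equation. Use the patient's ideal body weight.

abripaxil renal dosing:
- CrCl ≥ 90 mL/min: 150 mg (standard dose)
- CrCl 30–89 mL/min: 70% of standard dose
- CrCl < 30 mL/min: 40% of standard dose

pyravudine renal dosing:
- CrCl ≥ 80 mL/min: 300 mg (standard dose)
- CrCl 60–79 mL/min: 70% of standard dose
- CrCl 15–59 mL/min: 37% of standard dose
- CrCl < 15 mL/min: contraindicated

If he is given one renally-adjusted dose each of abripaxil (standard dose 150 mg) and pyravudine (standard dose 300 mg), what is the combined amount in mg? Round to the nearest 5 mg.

215 mg

CrCl = (140 − 25) × 89 / (72 × 2.55) = 10235.0 / 183.60 ≈ 55.7 mL/min
CrCl ≈ 56 mL/min.
abripaxil: 30–89 mL/min → 70% of 150 mg = 105 mg.
pyravudine: 15–59 mL/min → 37% of 300 mg = 111 mg.
Total = 105 + 111 = 216 mg.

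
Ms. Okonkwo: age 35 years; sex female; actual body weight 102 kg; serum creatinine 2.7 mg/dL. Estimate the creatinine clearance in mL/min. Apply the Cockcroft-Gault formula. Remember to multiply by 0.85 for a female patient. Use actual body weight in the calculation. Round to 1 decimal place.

CrCl = (140 − 35) × 102 / (72 × 2.7) × 0.85 = 10710.0 / 194.40 × 0.85 ≈ 46.8 mL/min

46.8 mL/min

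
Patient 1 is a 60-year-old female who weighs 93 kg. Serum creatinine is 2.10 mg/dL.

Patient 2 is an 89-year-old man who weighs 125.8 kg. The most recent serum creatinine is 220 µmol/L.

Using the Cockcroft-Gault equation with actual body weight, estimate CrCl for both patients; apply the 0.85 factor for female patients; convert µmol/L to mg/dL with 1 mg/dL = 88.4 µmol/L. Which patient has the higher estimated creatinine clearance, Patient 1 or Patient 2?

Patient 1: CrCl = (140 − 60) × 93 / (72 × 2.1) × 0.85 = 7440.0 / 151.20 × 0.85 ≈ 41.8 mL/min
Patient 2: SCr = 220 / 88.4 = 2.489 mg/dL
Patient 2: CrCl = (140 − 89) × 125.8 / (72 × 2.489) = 6415.8 / 179.21 ≈ 35.8 mL/min
41.8 vs 35.8 mL/min → Patient 1 is higher.

Patient 1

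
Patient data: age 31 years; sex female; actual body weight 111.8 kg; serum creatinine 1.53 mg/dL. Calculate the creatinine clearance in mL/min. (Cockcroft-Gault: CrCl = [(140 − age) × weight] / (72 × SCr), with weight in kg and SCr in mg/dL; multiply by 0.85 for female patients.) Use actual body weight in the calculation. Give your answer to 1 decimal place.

CrCl = (140 − 31) × 111.8 / (72 × 1.53) × 0.85 = 12186.2 / 110.16 × 0.85 ≈ 94.0 mL/min

94.0 mL/min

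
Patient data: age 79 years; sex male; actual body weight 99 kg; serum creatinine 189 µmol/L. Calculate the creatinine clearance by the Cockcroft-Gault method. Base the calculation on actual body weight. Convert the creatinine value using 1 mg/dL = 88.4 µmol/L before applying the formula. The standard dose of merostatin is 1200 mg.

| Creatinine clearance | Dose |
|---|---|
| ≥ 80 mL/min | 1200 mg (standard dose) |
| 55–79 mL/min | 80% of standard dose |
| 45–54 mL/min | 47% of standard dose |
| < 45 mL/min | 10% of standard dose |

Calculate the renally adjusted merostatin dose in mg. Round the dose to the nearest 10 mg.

120 mg

SCr = 189 / 88.4 = 2.138 mg/dL
CrCl = (140 − 79) × 99 / (72 × 2.138) = 6039.0 / 153.94 ≈ 39.2 mL/min
CrCl ≈ 39 mL/min → bracket < 45 mL/min.
10% of 1200 mg = 120 mg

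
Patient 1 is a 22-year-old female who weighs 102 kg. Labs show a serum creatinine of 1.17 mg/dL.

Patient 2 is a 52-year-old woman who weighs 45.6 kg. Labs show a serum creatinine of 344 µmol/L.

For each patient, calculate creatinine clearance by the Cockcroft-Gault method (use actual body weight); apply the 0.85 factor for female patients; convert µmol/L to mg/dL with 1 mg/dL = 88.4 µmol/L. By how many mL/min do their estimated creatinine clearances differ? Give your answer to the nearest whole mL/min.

Patient 1: CrCl = (140 − 22) × 102 / (72 × 1.17) × 0.85 = 12036.0 / 84.24 × 0.85 ≈ 121.4 mL/min
Patient 2: SCr = 344 / 88.4 = 3.891 mg/dL
Patient 2: CrCl = (140 − 52) × 45.6 / (72 × 3.891) × 0.85 = 4012.8 / 280.15 × 0.85 ≈ 12.2 mL/min
|121.4 − 12.2| = 109.2 mL/min

109 mL/min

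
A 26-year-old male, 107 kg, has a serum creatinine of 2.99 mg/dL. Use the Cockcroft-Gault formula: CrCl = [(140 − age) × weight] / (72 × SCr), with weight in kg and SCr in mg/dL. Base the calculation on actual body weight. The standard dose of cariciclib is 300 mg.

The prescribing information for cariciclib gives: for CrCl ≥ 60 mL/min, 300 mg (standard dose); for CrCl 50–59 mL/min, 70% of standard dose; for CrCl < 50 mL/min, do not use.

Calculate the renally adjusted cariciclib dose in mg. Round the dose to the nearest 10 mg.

210 mg

CrCl = (140 − 26) × 107 / (72 × 2.99) = 12198.0 / 215.28 ≈ 56.7 mL/min
CrCl ≈ 57 mL/min → bracket 50–59 mL/min.
70% of 300 mg = 210 mg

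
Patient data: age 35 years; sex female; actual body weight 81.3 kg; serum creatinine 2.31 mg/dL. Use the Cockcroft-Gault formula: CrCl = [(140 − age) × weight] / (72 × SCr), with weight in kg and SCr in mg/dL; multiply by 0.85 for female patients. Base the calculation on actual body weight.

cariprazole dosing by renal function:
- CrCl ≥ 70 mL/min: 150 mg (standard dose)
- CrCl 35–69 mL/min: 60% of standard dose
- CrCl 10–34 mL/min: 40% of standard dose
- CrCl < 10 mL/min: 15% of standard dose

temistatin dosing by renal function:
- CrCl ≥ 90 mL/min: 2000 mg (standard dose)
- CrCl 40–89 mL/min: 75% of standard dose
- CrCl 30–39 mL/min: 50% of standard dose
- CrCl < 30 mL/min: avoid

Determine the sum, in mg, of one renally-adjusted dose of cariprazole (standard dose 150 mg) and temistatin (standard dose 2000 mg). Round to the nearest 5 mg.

CrCl = (140 − 35) × 81.3 / (72 × 2.31) × 0.85 = 8536.5 / 166.32 × 0.85 ≈ 43.6 mL/min
CrCl ≈ 44 mL/min.
cariprazole: 35–69 mL/min → 60% of 150 mg = 90 mg.
temistatin: 40–89 mL/min → 75% of 2000 mg = 1500 mg.
Total = 90 + 1500 = 1590 mg.

1590 mg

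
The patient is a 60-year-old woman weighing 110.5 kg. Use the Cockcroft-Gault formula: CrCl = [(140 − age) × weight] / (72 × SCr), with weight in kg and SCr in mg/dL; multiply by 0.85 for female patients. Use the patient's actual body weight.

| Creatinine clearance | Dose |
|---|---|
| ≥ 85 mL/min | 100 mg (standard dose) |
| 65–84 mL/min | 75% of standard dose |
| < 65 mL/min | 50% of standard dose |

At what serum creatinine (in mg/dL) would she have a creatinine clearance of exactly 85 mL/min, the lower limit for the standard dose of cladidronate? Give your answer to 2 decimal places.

Standard dose requires CrCl ≥ 85 mL/min.
Set (140 − 60) × 110.5 × 0.85 / (72 × SCr) = 85
SCr = (140 − 60) × 110.5 × 0.85 / (72 × 85) = 1.228 mg/dL

1.23 mg/dL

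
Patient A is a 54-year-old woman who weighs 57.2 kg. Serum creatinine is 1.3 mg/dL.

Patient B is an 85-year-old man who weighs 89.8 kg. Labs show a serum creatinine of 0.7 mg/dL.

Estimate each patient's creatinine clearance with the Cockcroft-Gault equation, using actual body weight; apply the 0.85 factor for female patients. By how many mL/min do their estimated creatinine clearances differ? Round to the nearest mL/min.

Patient A: CrCl = (140 − 54) × 57.2 / (72 × 1.3) × 0.85 = 4919.2 / 93.60 × 0.85 ≈ 44.7 mL/min
Patient B: CrCl = (140 − 85) × 89.8 / (72 × 0.7) = 4939.0 / 50.40 ≈ 98.0 mL/min
|44.7 − 98.0| = 53.3 mL/min

53 mL/min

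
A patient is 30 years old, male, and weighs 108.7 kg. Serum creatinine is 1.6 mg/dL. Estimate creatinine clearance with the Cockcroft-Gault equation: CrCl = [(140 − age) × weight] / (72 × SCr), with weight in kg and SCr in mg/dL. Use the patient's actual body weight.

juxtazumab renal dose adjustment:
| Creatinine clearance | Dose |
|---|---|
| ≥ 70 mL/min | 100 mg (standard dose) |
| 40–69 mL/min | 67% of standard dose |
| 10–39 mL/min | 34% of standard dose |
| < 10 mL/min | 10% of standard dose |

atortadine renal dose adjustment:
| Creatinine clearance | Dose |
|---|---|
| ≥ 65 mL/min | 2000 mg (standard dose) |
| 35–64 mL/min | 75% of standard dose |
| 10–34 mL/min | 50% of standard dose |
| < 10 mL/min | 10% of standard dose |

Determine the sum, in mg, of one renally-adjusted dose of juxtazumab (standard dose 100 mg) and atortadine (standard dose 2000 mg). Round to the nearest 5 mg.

CrCl = (140 − 30) × 108.7 / (72 × 1.6) = 11957.0 / 115.20 ≈ 103.8 mL/min
CrCl ≈ 104 mL/min.
juxtazumab: ≥ 70 mL/min → 100% of 100 mg = 100 mg.
atortadine: ≥ 65 mL/min → 100% of 2000 mg = 2000 mg.
Total = 100 + 2000 = 2100 mg.

2100 mg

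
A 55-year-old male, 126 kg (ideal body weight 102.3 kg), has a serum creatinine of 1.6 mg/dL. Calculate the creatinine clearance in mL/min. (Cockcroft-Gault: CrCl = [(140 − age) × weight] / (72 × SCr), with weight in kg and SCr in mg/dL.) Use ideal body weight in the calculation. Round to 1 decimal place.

CrCl = (140 − 55) × 102.3 / (72 × 1.6) = 8695.5 / 115.20 ≈ 75.5 mL/min

75.5 mL/min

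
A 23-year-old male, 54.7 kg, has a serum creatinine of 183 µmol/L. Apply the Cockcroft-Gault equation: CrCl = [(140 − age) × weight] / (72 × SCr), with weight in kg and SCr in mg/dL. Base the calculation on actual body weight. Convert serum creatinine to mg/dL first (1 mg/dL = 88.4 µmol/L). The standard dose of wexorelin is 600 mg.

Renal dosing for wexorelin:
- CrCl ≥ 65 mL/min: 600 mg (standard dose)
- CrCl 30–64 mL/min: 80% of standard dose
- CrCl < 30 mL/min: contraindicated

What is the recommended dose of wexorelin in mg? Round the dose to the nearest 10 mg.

SCr = 183 / 88.4 = 2.07 mg/dL
CrCl = (140 − 23) × 54.7 / (72 × 2.07) = 6399.9 / 149.04 ≈ 42.9 mL/min
CrCl ≈ 43 mL/min → bracket 30–64 mL/min.
80% of 600 mg = 480 mg

480 mg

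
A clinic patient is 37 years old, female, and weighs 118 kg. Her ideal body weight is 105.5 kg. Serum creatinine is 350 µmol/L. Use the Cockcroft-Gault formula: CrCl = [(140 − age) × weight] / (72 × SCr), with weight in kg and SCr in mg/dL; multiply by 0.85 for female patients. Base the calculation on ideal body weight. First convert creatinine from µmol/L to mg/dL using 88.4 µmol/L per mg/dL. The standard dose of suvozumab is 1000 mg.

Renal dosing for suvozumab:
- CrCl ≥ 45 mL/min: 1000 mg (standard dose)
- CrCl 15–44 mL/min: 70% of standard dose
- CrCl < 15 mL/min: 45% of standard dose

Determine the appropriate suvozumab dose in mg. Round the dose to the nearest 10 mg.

SCr = 350 / 88.4 = 3.959 mg/dL
CrCl = (140 − 37) × 105.5 / (72 × 3.959) × 0.85 = 10866.5 / 285.05 × 0.85 ≈ 32.4 mL/min
CrCl ≈ 32 mL/min → bracket 15–44 mL/min.
70% of 1000 mg = 700 mg

700 mg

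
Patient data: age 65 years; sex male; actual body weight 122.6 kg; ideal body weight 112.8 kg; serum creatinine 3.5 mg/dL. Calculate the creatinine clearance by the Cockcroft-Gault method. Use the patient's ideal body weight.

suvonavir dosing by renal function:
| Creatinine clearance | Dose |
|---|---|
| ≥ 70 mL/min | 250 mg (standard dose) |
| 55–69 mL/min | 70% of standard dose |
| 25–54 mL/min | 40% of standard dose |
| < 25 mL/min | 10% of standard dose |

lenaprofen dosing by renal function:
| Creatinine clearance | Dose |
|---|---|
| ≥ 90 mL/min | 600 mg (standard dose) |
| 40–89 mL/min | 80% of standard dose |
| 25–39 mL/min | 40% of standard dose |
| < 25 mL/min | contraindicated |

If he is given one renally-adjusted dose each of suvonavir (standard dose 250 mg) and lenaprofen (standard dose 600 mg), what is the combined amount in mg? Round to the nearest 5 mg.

CrCl = (140 − 65) × 112.8 / (72 × 3.5) = 8460.0 / 252.00 ≈ 33.6 mL/min
CrCl ≈ 34 mL/min.
suvonavir: 25–54 mL/min → 40% of 250 mg = 100 mg.
lenaprofen: 25–39 mL/min → 40% of 600 mg = 240 mg.
Total = 100 + 240 = 340 mg.

340 mg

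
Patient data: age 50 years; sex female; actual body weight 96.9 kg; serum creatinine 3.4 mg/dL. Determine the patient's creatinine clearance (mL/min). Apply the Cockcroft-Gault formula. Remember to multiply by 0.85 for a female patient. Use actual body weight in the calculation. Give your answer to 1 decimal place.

CrCl = (140 − 50) × 96.9 / (72 × 3.4) × 0.85 = 8721.0 / 244.80 × 0.85 ≈ 30.3 mL/min

30.3 mL/min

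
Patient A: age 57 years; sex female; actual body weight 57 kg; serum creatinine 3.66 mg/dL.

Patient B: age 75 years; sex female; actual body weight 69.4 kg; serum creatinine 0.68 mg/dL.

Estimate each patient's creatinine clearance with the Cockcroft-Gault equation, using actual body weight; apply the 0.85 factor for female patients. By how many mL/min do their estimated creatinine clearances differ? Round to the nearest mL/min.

63 mL/min

Patient A: CrCl = (140 − 57) × 57 / (72 × 3.66) × 0.85 = 4731.0 / 263.52 × 0.85 ≈ 15.3 mL/min
Patient B: CrCl = (140 − 75) × 69.4 / (72 × 0.68) × 0.85 = 4511.0 / 48.96 × 0.85 ≈ 78.3 mL/min
|15.3 − 78.3| = 63.0 mL/min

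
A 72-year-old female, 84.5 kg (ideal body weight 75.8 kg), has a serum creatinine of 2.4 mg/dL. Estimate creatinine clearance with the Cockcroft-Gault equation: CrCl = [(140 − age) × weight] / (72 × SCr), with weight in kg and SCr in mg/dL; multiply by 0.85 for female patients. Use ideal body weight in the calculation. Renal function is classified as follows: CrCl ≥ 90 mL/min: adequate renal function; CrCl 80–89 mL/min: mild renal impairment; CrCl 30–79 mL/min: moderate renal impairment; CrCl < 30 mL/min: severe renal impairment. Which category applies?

CrCl = (140 − 72) × 75.8 / (72 × 2.4) × 0.85 = 5154.4 / 172.80 × 0.85 ≈ 25.4 mL/min
25 mL/min falls in the 'severe renal impairment' range.

severe renal impairment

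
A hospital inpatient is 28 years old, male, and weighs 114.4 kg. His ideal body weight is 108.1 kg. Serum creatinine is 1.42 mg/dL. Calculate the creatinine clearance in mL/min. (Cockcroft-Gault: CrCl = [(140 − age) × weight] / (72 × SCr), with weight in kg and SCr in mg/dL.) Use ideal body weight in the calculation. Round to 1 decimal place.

118.4 mL/min

CrCl = (140 − 28) × 108.1 / (72 × 1.42) = 12107.2 / 102.24 ≈ 118.4 mL/min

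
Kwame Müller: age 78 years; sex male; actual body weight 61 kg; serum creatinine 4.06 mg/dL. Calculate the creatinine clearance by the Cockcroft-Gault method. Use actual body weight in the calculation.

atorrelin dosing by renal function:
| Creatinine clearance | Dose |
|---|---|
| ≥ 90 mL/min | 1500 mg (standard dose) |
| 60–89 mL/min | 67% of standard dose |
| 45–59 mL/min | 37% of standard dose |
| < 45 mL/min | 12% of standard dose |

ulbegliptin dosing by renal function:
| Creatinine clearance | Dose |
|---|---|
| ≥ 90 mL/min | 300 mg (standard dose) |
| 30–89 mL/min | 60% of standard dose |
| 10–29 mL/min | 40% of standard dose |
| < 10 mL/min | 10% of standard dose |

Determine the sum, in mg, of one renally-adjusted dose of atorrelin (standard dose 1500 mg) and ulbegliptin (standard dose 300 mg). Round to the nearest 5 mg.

CrCl = (140 − 78) × 61 / (72 × 4.06) = 3782.0 / 292.32 ≈ 12.9 mL/min
CrCl ≈ 13 mL/min.
atorrelin: < 45 mL/min → 12% of 1500 mg = 180 mg.
ulbegliptin: 10–29 mL/min → 40% of 300 mg = 120 mg.
Total = 180 + 120 = 300 mg.

300 mg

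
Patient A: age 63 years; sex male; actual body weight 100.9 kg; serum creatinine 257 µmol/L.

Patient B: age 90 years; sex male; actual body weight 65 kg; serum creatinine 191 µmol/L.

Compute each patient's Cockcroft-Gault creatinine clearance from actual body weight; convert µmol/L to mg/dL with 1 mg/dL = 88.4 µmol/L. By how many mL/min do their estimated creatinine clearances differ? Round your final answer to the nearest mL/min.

16 mL/min

Patient A: SCr = 257 / 88.4 = 2.907 mg/dL
Patient A: CrCl = (140 − 63) × 100.9 / (72 × 2.907) = 7769.3 / 209.30 ≈ 37.1 mL/min
Patient B: SCr = 191 / 88.4 = 2.161 mg/dL
Patient B: CrCl = (140 − 90) × 65 / (72 × 2.161) = 3250.0 / 155.59 ≈ 20.9 mL/min
|37.1 − 20.9| = 16.2 mL/min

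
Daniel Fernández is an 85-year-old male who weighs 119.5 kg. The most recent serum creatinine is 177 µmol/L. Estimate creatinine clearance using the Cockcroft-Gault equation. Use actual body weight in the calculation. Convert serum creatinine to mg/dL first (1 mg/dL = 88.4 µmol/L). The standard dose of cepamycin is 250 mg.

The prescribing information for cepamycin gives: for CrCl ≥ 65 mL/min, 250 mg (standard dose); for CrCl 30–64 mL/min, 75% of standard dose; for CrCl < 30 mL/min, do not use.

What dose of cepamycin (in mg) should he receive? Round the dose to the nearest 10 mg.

SCr = 177 / 88.4 = 2.002 mg/dL
CrCl = (140 − 85) × 119.5 / (72 × 2.002) = 6572.5 / 144.14 ≈ 45.6 mL/min
CrCl ≈ 46 mL/min → bracket 30–64 mL/min.
75% of 250 mg = 187.5 mg → 190 mg

190 mg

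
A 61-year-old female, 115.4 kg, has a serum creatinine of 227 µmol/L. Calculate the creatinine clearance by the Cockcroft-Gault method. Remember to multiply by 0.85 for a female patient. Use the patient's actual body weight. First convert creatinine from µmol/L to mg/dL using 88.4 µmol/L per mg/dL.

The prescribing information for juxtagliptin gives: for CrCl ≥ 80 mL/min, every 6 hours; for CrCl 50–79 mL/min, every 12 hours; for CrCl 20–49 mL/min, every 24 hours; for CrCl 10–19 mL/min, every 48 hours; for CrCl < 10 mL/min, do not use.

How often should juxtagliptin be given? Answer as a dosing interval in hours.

every 24 hours

SCr = 227 / 88.4 = 2.568 mg/dL
CrCl = (140 − 61) × 115.4 / (72 × 2.568) × 0.85 = 9116.6 / 184.90 × 0.85 ≈ 41.9 mL/min
CrCl ≈ 42 mL/min → bracket 20–49 mL/min → every 24 hours.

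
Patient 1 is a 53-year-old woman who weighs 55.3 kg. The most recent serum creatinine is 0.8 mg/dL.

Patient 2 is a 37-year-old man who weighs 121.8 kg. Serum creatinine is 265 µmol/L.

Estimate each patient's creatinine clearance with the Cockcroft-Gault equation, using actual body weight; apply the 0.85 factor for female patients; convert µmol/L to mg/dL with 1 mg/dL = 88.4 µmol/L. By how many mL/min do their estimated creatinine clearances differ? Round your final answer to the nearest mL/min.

13 mL/min

Patient 1: CrCl = (140 − 53) × 55.3 / (72 × 0.8) × 0.85 = 4811.1 / 57.60 × 0.85 ≈ 71.0 mL/min
Patient 2: SCr = 265 / 88.4 = 2.998 mg/dL
Patient 2: CrCl = (140 − 37) × 121.8 / (72 × 2.998) = 12545.4 / 215.86 ≈ 58.1 mL/min
|71.0 − 58.1| = 12.9 mL/min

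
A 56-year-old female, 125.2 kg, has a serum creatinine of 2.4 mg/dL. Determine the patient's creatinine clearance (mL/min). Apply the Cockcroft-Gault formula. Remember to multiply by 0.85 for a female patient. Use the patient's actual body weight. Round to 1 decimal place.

CrCl = (140 − 56) × 125.2 / (72 × 2.4) × 0.85 = 10516.8 / 172.80 × 0.85 ≈ 51.7 mL/min

51.7 mL/min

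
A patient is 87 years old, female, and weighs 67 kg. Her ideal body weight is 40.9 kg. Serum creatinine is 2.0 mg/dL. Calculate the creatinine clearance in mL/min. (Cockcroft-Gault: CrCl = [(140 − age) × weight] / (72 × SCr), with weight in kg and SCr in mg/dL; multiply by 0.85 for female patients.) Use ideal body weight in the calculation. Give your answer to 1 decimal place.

12.8 mL/min

CrCl = (140 − 87) × 40.9 / (72 × 2) × 0.85 = 2167.7 / 144.00 × 0.85 ≈ 12.8 mL/min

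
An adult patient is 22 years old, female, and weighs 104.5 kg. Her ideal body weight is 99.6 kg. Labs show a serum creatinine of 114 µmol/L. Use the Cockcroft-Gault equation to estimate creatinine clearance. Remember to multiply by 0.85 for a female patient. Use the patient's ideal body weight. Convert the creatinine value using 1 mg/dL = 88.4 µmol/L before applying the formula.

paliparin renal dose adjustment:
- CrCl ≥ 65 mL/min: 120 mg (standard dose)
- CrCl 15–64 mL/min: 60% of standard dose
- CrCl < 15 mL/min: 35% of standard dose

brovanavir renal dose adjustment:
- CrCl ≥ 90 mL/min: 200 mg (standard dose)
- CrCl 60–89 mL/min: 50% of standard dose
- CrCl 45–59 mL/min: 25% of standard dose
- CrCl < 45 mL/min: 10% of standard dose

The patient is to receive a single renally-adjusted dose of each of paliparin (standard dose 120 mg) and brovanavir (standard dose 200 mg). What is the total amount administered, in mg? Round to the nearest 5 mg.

320 mg

SCr = 114 / 88.4 = 1.29 mg/dL
CrCl = (140 − 22) × 99.6 / (72 × 1.29) × 0.85 = 11752.8 / 92.88 × 0.85 ≈ 107.6 mL/min
CrCl ≈ 108 mL/min.
paliparin: ≥ 65 mL/min → 100% of 120 mg = 120 mg.
brovanavir: ≥ 90 mL/min → 100% of 200 mg = 200 mg.
Total = 120 + 200 = 320 mg.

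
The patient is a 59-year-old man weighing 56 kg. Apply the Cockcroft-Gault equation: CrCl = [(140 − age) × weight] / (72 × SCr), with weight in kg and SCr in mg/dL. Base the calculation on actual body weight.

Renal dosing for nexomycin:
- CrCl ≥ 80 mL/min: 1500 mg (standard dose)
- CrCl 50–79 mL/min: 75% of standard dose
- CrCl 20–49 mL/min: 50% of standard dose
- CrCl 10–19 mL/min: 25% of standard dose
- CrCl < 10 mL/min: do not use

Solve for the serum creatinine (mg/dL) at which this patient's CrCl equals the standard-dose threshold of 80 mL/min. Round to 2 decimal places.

Standard dose requires CrCl ≥ 80 mL/min.
Set (140 − 59) × 56 / (72 × SCr) = 80
SCr = (140 − 59) × 56 / (72 × 80) = 0.787 mg/dL

0.79 mg/dL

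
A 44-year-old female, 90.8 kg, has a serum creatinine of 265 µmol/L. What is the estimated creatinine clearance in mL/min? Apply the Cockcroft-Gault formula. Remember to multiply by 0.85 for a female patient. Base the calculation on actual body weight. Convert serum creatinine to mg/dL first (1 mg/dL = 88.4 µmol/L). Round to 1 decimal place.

SCr = 265 / 88.4 = 2.998 mg/dL
CrCl = (140 − 44) × 90.8 / (72 × 2.998) × 0.85 = 8716.8 / 215.86 × 0.85 ≈ 34.3 mL/min

34.3 mL/min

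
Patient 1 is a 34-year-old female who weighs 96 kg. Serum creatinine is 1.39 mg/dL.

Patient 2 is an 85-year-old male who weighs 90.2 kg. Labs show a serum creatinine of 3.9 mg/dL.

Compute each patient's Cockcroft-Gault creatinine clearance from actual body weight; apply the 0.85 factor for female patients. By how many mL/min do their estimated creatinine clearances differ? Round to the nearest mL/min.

69 mL/min

Patient 1: CrCl = (140 − 34) × 96 / (72 × 1.39) × 0.85 = 10176.0 / 100.08 × 0.85 ≈ 86.4 mL/min
Patient 2: CrCl = (140 − 85) × 90.2 / (72 × 3.9) = 4961.0 / 280.80 ≈ 17.7 mL/min
|86.4 − 17.7| = 68.7 mL/min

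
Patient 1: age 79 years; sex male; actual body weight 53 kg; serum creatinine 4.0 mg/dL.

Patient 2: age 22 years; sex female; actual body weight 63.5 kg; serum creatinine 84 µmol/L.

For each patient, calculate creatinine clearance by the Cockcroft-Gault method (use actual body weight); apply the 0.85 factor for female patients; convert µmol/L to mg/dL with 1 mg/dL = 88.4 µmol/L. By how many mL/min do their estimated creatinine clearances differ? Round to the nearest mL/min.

Patient 1: CrCl = (140 − 79) × 53 / (72 × 4) = 3233.0 / 288.00 ≈ 11.2 mL/min
Patient 2: SCr = 84 / 88.4 = 0.95 mg/dL
Patient 2: CrCl = (140 − 22) × 63.5 / (72 × 0.95) × 0.85 = 7493.0 / 68.40 × 0.85 ≈ 93.1 mL/min
|11.2 − 93.1| = 81.9 mL/min

82 mL/min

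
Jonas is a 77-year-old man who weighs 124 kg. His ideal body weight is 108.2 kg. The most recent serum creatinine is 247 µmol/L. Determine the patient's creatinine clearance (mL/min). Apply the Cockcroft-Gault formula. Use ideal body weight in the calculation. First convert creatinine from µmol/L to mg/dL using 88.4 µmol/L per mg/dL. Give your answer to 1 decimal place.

33.9 mL/min

SCr = 247 / 88.4 = 2.794 mg/dL
CrCl = (140 − 77) × 108.2 / (72 × 2.794) = 6816.6 / 201.17 ≈ 33.9 mL/min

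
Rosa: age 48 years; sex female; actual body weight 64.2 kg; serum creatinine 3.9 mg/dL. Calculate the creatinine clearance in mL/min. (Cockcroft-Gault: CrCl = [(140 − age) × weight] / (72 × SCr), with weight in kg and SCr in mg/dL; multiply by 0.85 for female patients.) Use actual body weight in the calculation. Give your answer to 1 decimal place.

17.9 mL/min

CrCl = (140 − 48) × 64.2 / (72 × 3.9) × 0.85 = 5906.4 / 280.80 × 0.85 ≈ 17.9 mL/min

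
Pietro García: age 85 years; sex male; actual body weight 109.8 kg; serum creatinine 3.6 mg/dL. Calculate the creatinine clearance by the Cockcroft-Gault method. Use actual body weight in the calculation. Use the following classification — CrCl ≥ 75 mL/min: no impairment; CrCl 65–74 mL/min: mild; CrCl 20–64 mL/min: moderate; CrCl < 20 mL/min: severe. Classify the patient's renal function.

moderate

CrCl = (140 − 85) × 109.8 / (72 × 3.6) = 6039.0 / 259.20 ≈ 23.3 mL/min
23 mL/min falls in the 'moderate' range.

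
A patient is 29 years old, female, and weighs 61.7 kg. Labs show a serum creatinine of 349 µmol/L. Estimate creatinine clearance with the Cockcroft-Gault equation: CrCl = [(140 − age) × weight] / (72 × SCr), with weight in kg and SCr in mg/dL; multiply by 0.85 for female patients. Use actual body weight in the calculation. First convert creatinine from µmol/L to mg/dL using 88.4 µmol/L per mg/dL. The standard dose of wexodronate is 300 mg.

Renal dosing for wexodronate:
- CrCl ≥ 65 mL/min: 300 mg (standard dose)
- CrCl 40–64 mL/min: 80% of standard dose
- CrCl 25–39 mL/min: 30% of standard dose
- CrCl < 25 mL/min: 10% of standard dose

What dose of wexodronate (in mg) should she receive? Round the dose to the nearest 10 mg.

SCr = 349 / 88.4 = 3.948 mg/dL
CrCl = (140 − 29) × 61.7 / (72 × 3.948) × 0.85 = 6848.7 / 284.26 × 0.85 ≈ 20.5 mL/min
CrCl ≈ 20 mL/min → bracket < 25 mL/min.
10% of 300 mg = 30 mg

30 mg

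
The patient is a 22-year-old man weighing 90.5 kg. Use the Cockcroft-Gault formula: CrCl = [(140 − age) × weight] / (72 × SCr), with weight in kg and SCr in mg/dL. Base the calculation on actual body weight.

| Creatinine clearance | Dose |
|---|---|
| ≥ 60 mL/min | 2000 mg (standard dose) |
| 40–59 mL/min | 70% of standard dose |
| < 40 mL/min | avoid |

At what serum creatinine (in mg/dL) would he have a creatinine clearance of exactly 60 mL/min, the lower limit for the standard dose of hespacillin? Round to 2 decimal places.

2.47 mg/dL

Standard dose requires CrCl ≥ 60 mL/min.
Set (140 − 22) × 90.5 / (72 × SCr) = 60
SCr = (140 − 22) × 90.5 / (72 × 60) = 2.472 mg/dL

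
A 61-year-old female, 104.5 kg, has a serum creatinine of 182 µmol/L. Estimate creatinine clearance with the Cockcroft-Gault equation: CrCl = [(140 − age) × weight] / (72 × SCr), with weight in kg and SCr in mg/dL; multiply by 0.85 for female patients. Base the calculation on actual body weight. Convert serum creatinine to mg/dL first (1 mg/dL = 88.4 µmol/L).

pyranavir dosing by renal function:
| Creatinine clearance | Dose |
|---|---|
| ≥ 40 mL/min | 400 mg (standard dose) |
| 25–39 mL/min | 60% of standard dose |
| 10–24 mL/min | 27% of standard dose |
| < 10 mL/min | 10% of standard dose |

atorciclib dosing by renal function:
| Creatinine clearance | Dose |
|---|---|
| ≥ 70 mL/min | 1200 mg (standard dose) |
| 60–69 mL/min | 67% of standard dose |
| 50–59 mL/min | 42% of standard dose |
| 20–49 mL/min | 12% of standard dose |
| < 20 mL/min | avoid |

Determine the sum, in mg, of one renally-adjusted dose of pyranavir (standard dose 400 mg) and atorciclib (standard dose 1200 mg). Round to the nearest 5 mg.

SCr = 182 / 88.4 = 2.059 mg/dL
CrCl = (140 − 61) × 104.5 / (72 × 2.059) × 0.85 = 8255.5 / 148.25 × 0.85 ≈ 47.3 mL/min
CrCl ≈ 47 mL/min.
pyranavir: ≥ 40 mL/min → 100% of 400 mg = 400 mg.
atorciclib: 20–49 mL/min → 12% of 1200 mg = 144 mg.
Total = 400 + 144 = 544 mg.

545 mg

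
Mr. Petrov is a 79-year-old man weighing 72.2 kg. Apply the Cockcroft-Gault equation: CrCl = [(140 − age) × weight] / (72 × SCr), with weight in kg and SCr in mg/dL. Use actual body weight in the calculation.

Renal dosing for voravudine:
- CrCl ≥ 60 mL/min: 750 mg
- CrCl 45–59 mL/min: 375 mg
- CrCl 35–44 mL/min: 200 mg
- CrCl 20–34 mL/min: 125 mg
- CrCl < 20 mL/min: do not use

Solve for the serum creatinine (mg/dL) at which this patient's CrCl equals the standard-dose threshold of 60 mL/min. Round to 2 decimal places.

1.02 mg/dL

Standard dose requires CrCl ≥ 60 mL/min.
Set (140 − 79) × 72.2 / (72 × SCr) = 60
SCr = (140 − 79) × 72.2 / (72 × 60) = 1.019 mg/dL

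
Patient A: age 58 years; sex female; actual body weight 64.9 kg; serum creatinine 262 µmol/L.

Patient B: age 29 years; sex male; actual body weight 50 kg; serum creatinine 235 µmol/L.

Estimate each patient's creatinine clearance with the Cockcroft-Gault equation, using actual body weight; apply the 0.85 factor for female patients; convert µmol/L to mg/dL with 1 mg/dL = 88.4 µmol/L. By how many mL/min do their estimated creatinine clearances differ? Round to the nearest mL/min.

Patient A: SCr = 262 / 88.4 = 2.964 mg/dL
Patient A: CrCl = (140 − 58) × 64.9 / (72 × 2.964) × 0.85 = 5321.8 / 213.41 × 0.85 ≈ 21.2 mL/min
Patient B: SCr = 235 / 88.4 = 2.658 mg/dL
Patient B: CrCl = (140 − 29) × 50 / (72 × 2.658) = 5550.0 / 191.38 ≈ 29.0 mL/min
|21.2 − 29.0| = 7.8 mL/min

8 mL/min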